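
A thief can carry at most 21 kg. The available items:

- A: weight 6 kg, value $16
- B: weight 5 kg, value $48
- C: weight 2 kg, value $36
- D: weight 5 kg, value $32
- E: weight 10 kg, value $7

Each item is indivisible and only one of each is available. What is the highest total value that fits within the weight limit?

Check high-value combinations within 21 kg:
- A+B+C+D: weight 6+5+2+5=18, value 16+48+36+32=132
- B+C+D: weight 5+2+5=12, value 48+36+32=116
- A+B+C: weight 6+5+2=13, value 16+48+36=100
- A+B+D: weight 6+5+5=16, value 16+48+32=96
- B+C+E: weight 5+2+10=17, value 48+36+7=91
Best: $132.

$132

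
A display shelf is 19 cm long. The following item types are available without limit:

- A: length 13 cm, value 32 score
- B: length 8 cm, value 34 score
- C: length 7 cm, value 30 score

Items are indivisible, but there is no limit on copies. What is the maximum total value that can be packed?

68 score

Best value-per-unit is C at 30/7; filling with it alone gives 2×30 = 60.
Optimal mix: 2×B → length 16, value 68.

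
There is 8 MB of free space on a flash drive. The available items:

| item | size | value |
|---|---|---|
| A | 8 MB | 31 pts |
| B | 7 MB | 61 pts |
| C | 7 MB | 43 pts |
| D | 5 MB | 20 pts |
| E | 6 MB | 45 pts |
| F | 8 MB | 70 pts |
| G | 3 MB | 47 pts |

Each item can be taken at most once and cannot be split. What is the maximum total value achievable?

Check high-value combinations within 8 MB:
- F: size 8, value 70
- D+G: size 5+3=8, value 20+47=67
- B: size 7, value 61
- G: size 3, value 47
Best: 70 pts.

70 pts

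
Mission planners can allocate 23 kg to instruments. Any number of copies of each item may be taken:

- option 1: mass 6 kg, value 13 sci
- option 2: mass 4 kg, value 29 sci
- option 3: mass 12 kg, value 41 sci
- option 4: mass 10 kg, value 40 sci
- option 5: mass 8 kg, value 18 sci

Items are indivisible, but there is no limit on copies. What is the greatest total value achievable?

Best value-per-unit is option 2 at 29/4, and filling with it alone uses mass 5×4=20. No mix of the others beats 5×29 = 145.

145 sci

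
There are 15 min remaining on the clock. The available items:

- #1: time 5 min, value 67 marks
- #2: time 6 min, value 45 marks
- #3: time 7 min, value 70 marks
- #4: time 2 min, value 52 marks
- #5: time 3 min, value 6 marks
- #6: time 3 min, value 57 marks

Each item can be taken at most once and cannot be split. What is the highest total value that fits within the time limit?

194 marks

Check high-value combinations within 15 min:
- #1+#3+#6: time 5+7+3=15, value 67+70+57=194
- #1+#3+#4: time 5+7+2=14, value 67+70+52=189
- #3+#4+#5+#6: time 7+2+3+3=15, value 70+52+6+57=185
- #1+#4+#5+#6: time 5+2+3+3=13, value 67+52+6+57=182
- #3+#4+#6: time 7+2+3=12, value 70+52+57=179
Best: 194 marks.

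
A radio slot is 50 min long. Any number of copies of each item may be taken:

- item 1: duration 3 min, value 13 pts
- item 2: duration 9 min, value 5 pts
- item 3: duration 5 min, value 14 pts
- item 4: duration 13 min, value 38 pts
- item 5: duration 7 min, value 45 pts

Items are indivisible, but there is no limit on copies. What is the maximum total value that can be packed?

315 pts

Best value-per-unit is item 5 at 45/7, and filling with it alone uses duration 7×7=49. No mix of the others beats 7×45 = 315.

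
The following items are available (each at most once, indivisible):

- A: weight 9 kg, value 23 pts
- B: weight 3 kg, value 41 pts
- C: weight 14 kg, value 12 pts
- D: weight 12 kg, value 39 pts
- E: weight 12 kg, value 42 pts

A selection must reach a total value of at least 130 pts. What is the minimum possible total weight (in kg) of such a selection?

Subsets with value ≥ 130, sorted by total weight:
- A+B+D+E: weight 36, value 145
- B+C+D+E: weight 41, value 134
- A+B+C+D+E: weight 50, value 157
Minimum weight: 36 kg.

36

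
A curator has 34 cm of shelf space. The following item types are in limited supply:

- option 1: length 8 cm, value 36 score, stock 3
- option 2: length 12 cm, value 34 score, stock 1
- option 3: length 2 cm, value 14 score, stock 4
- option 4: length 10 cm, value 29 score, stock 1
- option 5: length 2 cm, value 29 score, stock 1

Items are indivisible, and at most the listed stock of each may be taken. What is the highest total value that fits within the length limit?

193 score

Top feasible selections:
- 3×option 1 + 4×option 3 + 1×option 5: length 34, value 193
- 3×option 1 + 3×option 3 + 1×option 5: length 32, value 179
Best: 193 score.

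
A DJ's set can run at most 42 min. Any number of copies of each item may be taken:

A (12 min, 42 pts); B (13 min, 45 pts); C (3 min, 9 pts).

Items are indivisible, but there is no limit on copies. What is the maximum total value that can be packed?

144 pts

Best value-per-unit is A at 42/12; filling with it alone gives 3×42 = 126.
Optimal mix: 3×A + 2×C → duration 42, value 144.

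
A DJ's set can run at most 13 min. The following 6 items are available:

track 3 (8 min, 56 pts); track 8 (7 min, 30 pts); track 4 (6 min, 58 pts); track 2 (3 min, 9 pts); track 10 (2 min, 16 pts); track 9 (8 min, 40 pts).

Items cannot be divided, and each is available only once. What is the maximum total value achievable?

Check high-value combinations within 13 min:
- track 8+track 4: duration 7+6=13, value 30+58=88
- track 4+track 2+track 10: duration 6+3+2=11, value 58+9+16=83
- track 3+track 2+track 10: duration 8+3+2=13, value 56+9+16=81
Best: 88 pts.

88 pts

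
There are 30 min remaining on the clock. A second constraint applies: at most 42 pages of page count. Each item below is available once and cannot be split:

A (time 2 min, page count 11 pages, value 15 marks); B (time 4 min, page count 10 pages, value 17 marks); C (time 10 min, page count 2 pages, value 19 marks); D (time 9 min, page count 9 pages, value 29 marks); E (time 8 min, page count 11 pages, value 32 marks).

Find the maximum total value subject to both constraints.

95 marks

Feasible sets respecting both limits:
- A+C+D+E: time 29, page count 33, value 95
- A+B+D+E: time 23, page count 41, value 93
- A+B+C+E: time 24, page count 34, value 83
- A+B+C+D: time 25, page count 32, value 80
Best: 95 marks.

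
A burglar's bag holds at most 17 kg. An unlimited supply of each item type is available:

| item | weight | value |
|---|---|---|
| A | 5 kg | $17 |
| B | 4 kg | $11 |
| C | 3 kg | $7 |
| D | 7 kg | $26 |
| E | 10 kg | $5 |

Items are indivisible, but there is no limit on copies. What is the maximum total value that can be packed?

$60

Best value-per-unit is D at 26/7; filling with it alone gives 2×26 = 52.
Optimal mix: 2×A + 1×D → weight 17, value 60.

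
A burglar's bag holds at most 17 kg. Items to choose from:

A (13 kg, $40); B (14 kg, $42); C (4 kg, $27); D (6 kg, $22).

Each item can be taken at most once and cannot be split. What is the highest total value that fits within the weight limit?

$67

Check high-value combinations within 17 kg:
- A+C: weight 13+4=17, value 40+27=67
- C+D: weight 4+6=10, value 27+22=49
- B: weight 14, value 42
Best: $67.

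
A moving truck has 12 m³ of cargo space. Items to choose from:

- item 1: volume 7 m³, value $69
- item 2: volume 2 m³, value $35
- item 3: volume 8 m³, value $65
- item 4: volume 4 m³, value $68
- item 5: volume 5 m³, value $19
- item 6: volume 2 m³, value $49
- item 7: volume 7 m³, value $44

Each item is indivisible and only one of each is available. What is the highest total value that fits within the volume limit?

Check high-value combinations within 12 m³:
- item 1+item 2+item 6: volume 7+2+2=11, value 69+35+49=153
- item 2+item 4+item 6: volume 2+4+2=8, value 35+68+49=152
- item 2+item 3+item 6: volume 2+8+2=12, value 35+65+49=149
Best: $153.

$153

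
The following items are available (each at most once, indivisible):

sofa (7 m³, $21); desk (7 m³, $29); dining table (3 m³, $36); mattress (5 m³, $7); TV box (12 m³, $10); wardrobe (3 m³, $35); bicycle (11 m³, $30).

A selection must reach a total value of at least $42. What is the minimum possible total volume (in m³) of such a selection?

6

Subsets with value ≥ 42, sorted by total volume:
- dining table+wardrobe: volume 6, value 71
- dining table+mattress: volume 8, value 43
- mattress+wardrobe: volume 8, value 42
- desk+dining table: volume 10, value 65
Minimum volume: 6 m³.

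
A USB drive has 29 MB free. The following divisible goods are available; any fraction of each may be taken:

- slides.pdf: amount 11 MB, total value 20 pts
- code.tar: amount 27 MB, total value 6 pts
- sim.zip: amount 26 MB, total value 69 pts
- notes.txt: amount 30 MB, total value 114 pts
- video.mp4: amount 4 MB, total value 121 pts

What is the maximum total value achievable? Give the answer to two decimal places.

Take in order of value per unit:
- video.mp4 (121/4 per unit): all 4 → value 121, running total 121.00
- notes.txt (114/30 per unit): 25 of 30 → value 25×114/30 = 95.0000, running total 216.00
Total 216.00.

216.00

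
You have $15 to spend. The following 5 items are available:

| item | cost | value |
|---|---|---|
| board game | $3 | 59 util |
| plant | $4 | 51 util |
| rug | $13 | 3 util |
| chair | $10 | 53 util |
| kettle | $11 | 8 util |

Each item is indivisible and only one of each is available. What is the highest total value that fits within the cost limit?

112 util

Check high-value combinations within $15:
- board game+chair: cost 3+10=13, value 59+53=112
- board game+plant: cost 3+4=7, value 59+51=110
- plant+chair: cost 4+10=14, value 51+53=104
Best: 112 util.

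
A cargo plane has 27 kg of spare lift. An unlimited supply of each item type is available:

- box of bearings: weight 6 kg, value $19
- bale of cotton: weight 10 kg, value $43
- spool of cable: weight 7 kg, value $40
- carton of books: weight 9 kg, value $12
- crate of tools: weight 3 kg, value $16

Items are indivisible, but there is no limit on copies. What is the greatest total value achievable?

Best value-per-unit is spool of cable at 40/7; filling with it alone gives 3×40 = 120.
Optimal mix: 3×spool of cable + 2×crate of tools → weight 27, value 152.

$152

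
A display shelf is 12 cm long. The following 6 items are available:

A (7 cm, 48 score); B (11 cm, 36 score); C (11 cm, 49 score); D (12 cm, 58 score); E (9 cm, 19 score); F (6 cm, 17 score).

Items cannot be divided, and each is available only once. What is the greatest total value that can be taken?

Check high-value combinations within 12 cm:
- D: length 12, value 58
- C: length 11, value 49
- A: length 7, value 48
Best: 58 score.

58 score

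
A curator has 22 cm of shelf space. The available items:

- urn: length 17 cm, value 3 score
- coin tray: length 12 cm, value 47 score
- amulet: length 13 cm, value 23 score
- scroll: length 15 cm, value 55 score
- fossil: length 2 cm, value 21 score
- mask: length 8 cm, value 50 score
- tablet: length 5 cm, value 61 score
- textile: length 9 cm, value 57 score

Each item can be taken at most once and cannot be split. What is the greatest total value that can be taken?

168 score

Check high-value combinations within 22 cm:
- mask+tablet+textile: length 8+5+9=22, value 50+61+57=168
- fossil+tablet+textile: length 2+5+9=16, value 21+61+57=139
- scroll+fossil+tablet: length 15+2+5=22, value 55+21+61=137
Best: 168 score.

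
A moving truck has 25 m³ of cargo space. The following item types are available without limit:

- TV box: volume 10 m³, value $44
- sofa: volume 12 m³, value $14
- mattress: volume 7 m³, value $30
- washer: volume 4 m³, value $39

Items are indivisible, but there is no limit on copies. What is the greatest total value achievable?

$234

Best value-per-unit is washer at 39/4, and filling with it alone uses volume 6×4=24. No mix of the others beats 6×39 = 234.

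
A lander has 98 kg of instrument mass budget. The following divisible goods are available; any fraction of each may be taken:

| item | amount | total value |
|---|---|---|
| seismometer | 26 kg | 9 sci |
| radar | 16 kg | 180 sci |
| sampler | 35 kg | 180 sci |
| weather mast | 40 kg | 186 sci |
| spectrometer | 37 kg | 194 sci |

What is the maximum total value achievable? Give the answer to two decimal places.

600.50

Take in order of value per unit:
- radar (180/16 per unit): all 16 → value 180, running total 180.00
- spectrometer (194/37 per unit): all 37 → value 194, running total 374.00
- sampler (180/35 per unit): all 35 → value 180, running total 554.00
- weather mast (186/40 per unit): 10 of 40 → value 10×186/40 = 46.5000, running total 600.50
Total 600.50.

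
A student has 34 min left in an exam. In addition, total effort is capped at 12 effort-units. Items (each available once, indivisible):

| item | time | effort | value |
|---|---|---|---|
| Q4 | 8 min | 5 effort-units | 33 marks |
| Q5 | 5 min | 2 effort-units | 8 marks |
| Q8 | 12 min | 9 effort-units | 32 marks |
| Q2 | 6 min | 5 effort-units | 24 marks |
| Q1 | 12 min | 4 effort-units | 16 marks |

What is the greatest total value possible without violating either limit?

65 marks

Feasible sets respecting both limits:
- Q4+Q5+Q2: time 19, effort 12, value 65
- Q4+Q2: time 14, effort 10, value 57
- Q4+Q5+Q1: time 25, effort 11, value 57
Best: 65 marks.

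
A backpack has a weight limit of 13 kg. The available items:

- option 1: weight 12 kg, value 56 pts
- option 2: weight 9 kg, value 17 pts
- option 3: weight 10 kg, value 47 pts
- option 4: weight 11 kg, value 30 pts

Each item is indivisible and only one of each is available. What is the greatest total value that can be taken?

56 pts

Check high-value combinations within 13 kg:
- option 1: weight 12, value 56
- option 3: weight 10, value 47
- option 4: weight 11, value 30
Best: 56 pts.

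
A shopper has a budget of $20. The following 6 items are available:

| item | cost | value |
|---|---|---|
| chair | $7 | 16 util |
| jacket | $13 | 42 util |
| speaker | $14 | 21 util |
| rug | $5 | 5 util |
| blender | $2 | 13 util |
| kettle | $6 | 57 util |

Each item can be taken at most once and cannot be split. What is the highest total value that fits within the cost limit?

Check high-value combinations within $20:
- jacket+kettle: cost 13+6=19, value 42+57=99
- chair+rug+blender+kettle: cost 7+5+2+6=20, value 16+5+13+57=91
- chair+blender+kettle: cost 7+2+6=15, value 16+13+57=86
Best: 99 util.

99 util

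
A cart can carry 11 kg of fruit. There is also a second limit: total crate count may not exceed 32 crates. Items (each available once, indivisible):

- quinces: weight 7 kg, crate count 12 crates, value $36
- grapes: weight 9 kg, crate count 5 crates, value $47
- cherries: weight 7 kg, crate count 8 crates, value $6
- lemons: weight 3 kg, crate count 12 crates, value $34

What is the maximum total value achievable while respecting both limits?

$70

Feasible sets respecting both limits:
- quinces+lemons: weight 10, crate count 24, value 70
- grapes: weight 9, crate count 5, value 47
- cherries+lemons: weight 10, crate count 20, value 40
Best: $70.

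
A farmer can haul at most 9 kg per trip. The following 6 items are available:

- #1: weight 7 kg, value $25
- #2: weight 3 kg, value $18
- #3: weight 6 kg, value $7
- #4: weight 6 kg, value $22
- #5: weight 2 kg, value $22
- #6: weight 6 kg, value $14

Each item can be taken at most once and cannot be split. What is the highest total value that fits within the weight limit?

$47

Check high-value combinations within 9 kg:
- #1+#5: weight 7+2=9, value 25+22=47
- #4+#5: weight 6+2=8, value 22+22=44
- #2+#5: weight 3+2=5, value 18+22=40
Best: $47.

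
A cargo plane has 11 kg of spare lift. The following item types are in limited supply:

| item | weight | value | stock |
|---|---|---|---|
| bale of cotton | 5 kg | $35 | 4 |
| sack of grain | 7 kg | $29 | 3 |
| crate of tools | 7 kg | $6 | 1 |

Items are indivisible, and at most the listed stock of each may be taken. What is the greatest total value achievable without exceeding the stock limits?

$70

Best selections within weight 11 and stock limits:
- 2×bale of cotton: weight 10, value 70
- 1×bale of cotton: weight 5, value 35
- 1×sack of grain: weight 7, value 29
Best: $70.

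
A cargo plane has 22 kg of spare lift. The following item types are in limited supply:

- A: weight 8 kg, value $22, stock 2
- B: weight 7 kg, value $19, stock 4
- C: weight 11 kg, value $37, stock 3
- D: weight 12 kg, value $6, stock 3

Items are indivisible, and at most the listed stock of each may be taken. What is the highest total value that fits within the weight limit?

Top feasible selections:
- 2×C: weight 22, value 74
- 1×A + 2×B: weight 22, value 60
- 1×A + 1×C: weight 19, value 59
- 3×B: weight 21, value 57
Best: $74.

$74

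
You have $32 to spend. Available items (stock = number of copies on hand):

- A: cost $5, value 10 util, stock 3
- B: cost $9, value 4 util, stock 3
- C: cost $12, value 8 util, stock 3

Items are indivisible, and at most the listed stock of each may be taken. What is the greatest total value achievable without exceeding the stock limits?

Top feasible selections:
- 3×A + 1×C: cost 27, value 38
- 3×A + 1×B: cost 24, value 34
- 2×A + 1×B + 1×C: cost 31, value 32
Best: 38 util.

38 util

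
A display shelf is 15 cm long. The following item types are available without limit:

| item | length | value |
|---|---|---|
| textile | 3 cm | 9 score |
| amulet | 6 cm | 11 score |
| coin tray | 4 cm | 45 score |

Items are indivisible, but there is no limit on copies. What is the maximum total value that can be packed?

Best value-per-unit is coin tray at 45/4; filling with it alone gives 3×45 = 135.
Optimal mix: 1×textile + 3×coin tray → length 15, value 144.

144 score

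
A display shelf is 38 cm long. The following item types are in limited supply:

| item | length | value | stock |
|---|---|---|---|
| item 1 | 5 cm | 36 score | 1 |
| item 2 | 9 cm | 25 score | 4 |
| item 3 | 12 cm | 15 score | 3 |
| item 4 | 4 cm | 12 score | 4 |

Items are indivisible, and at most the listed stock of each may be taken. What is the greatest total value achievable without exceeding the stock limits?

123 score

Top feasible selections:
- 1×item 1 + 3×item 2 + 1×item 4: length 36, value 123
- 1×item 1 + 2×item 2 + 3×item 4: length 35, value 122
Best: 123 score.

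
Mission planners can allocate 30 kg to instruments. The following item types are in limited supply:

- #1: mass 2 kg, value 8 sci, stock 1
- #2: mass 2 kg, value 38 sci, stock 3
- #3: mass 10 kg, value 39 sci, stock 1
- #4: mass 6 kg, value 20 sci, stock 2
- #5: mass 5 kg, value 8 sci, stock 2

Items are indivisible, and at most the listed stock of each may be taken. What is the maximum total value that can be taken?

201 sci

Top feasible selections:
- 1×#1 + 3×#2 + 1×#3 + 2×#4: mass 30, value 201
- 3×#2 + 1×#3 + 2×#4: mass 28, value 193
- 1×#1 + 3×#2 + 1×#3 + 1×#4 + 1×#5: mass 29, value 189
Best: 201 sci.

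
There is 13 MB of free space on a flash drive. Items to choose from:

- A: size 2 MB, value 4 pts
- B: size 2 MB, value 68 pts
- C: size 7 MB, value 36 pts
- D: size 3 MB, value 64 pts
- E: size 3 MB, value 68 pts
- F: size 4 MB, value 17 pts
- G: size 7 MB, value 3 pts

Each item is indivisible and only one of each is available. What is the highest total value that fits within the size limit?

217 pts

This is a 0/1 knapsack; check combinations near the capacity.
- B+D+E+F: size 2+3+3+4=12, value 68+64+68+17=217
- A+B+D+E: size 2+2+3+3=10, value 4+68+64+68=204
- B+D+E: size 2+3+3=8, value 68+64+68=200
Best: 217 pts.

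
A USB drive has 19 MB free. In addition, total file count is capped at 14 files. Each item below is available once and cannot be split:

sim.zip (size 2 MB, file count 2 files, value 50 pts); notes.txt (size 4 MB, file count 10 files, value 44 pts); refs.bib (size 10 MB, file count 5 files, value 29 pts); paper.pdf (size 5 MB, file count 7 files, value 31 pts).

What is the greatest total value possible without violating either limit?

Feasible sets respecting both limits:
- sim.zip+refs.bib+paper.pdf: size 17, file count 14, value 110
- sim.zip+notes.txt: size 6, file count 12, value 94
- sim.zip+paper.pdf: size 7, file count 9, value 81
- sim.zip+refs.bib: size 12, file count 7, value 79
Best: 110 pts.

110 pts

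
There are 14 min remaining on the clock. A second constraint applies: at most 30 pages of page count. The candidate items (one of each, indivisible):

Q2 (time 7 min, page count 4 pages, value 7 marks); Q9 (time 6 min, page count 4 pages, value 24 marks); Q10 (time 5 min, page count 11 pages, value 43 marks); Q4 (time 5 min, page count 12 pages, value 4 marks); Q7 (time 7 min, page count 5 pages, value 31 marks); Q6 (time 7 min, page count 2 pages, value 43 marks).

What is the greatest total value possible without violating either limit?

Feasible sets respecting both limits:
- Q10+Q6: time 12, page count 13, value 86
- Q10+Q7: time 12, page count 16, value 74
- Q7+Q6: time 14, page count 7, value 74
- Q9+Q10: time 11, page count 15, value 67
Best: 86 marks.

86 marks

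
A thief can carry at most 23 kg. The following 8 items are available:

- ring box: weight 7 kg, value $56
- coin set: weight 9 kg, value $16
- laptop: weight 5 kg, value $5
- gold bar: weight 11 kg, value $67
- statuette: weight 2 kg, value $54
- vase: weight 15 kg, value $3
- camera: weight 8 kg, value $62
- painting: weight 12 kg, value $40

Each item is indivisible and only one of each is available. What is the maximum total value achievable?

$183

Check high-value combinations within 23 kg:
- gold bar+statuette+camera: weight 11+2+8=21, value 67+54+62=183
- ring box+gold bar+statuette: weight 7+11+2=20, value 56+67+54=177
- ring box+laptop+statuette+camera: weight 7+5+2+8=22, value 56+5+54+62=177
- ring box+statuette+camera: weight 7+2+8=17, value 56+54+62=172
Best: $183.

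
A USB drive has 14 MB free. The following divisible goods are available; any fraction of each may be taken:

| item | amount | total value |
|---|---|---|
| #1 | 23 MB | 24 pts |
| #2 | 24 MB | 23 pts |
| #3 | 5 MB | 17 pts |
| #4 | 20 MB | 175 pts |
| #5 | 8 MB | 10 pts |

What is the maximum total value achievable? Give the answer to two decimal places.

Take in order of value per unit:
- #4 (175/20 per unit): 14 of 20 → value 14×175/20 = 122.5000, running total 122.50
Total 122.50.

122.50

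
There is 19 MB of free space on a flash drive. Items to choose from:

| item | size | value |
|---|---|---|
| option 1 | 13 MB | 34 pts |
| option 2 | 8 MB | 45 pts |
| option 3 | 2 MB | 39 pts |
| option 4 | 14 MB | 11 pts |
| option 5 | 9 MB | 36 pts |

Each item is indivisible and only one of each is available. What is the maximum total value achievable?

120 pts

This is a 0/1 knapsack; check combinations near the capacity.
- option 2+option 3+option 5: size 8+2+9=19, value 45+39+36=120
- option 2+option 3: size 8+2=10, value 45+39=84
- option 2+option 5: size 8+9=17, value 45+36=81
- option 3+option 5: size 2+9=11, value 39+36=75
- option 1+option 3: size 13+2=15, value 34+39=73
Best: 120 pts.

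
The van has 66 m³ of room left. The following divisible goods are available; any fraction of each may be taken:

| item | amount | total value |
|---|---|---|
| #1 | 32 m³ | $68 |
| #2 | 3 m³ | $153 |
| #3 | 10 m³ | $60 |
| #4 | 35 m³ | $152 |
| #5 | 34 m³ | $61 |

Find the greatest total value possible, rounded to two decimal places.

403.25

Take in order of value per unit:
- #2 (153/3 per unit): all 3 → value 153, running total 153.00
- #3 (60/10 per unit): all 10 → value 60, running total 213.00
- #4 (152/35 per unit): all 35 → value 152, running total 365.00
- #1 (68/32 per unit): 18 of 32 → value 18×68/32 = 38.2500, running total 403.25
Total 403.25.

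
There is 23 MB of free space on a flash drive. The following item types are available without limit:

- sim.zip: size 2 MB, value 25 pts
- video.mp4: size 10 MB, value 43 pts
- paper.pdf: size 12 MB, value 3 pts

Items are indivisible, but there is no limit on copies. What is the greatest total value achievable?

Best value-per-unit is sim.zip at 25/2, and filling with it alone uses size 11×2=22. No mix of the others beats 11×25 = 275.

275 pts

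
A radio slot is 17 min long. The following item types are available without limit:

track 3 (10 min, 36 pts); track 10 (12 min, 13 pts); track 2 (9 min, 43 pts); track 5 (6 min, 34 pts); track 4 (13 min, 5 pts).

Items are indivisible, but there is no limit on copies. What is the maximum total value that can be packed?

77 pts

Best value-per-unit is track 5 at 34/6; filling with it alone gives 2×34 = 68.
Optimal mix: 1×track 2 + 1×track 5 → duration 15, value 77.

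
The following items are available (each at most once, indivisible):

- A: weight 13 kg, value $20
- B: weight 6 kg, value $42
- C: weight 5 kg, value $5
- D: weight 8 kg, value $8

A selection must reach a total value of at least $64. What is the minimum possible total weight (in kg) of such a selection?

Subsets with value ≥ 64, sorted by total weight:
- A+B+C: weight 24, value 67
- A+B+D: weight 27, value 70
- A+B+C+D: weight 32, value 75
Minimum weight: 24 kg.

24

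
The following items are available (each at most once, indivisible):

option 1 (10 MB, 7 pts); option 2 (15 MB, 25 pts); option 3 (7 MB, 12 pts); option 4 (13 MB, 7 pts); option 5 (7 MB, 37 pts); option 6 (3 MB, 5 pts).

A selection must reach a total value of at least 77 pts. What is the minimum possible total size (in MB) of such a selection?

32

Subsets with value ≥ 77, sorted by total size:
- option 2+option 3+option 5+option 6: size 32, value 79
- option 1+option 2+option 3+option 5: size 39, value 81
- option 1+option 2+option 3+option 5+option 6: size 42, value 86
- option 2+option 3+option 4+option 5: size 42, value 81
Minimum size: 32 MB.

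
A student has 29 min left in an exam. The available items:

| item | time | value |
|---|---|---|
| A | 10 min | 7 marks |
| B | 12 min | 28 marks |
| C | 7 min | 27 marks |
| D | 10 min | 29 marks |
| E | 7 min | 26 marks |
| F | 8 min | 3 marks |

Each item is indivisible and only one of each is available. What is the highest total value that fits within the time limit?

84 marks

Check high-value combinations within 29 min:
- B+C+D: time 12+7+10=29, value 28+27+29=84
- B+D+E: time 12+10+7=29, value 28+29+26=83
- C+D+E: time 7+10+7=24, value 27+29+26=82
- B+C+E: time 12+7+7=26, value 28+27+26=81
Best: 84 marks.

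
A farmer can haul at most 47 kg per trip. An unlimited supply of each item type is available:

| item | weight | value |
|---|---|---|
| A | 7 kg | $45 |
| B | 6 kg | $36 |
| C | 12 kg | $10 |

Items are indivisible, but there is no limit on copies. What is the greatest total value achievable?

Best value-per-unit is A at 45/7; filling with it alone gives 6×45 = 270.
Optimal mix: 5×A + 2×B → weight 47, value 297.

$297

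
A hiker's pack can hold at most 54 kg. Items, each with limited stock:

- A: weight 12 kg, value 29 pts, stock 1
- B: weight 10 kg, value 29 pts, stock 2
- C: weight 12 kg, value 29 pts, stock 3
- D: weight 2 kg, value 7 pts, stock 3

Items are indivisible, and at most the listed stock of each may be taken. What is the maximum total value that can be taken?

137 pts

Best selections within weight 54 and stock limits:
- 2×B + 2×C + 3×D: weight 50, value 137
- 1×A + 2×B + 1×C + 3×D: weight 50, value 137
- 1×B + 3×C + 3×D: weight 52, value 137
- 1×A + 1×B + 2×C + 3×D: weight 52, value 137
Best: 137 pts.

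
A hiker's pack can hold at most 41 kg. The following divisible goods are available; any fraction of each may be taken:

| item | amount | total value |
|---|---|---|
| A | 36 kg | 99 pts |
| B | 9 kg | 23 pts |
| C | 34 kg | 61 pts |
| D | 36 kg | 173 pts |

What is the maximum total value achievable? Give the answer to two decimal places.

186.75

Take in order of value per unit:
- D (173/36 per unit): all 36 → value 173, running total 173.00
- A (99/36 per unit): 5 of 36 → value 5×99/36 = 13.7500, running total 186.75
Total 186.75.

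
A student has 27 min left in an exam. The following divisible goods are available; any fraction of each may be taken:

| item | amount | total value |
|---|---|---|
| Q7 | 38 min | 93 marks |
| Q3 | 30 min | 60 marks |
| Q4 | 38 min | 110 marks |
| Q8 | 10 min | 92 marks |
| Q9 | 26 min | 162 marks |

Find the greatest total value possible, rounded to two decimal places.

Take in order of value per unit:
- Q8 (92/10 per unit): all 10 → value 92, running total 92.00
- Q9 (162/26 per unit): 17 of 26 → value 17×162/26 = 105.9231, running total 197.92
Total 197.92.

197.92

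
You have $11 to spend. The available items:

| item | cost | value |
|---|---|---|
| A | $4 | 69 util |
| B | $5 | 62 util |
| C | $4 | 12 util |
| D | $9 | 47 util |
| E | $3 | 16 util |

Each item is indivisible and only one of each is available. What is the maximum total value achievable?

131 util

This is a 0/1 knapsack; check combinations near the capacity.
- A+B: cost 4+5=9, value 69+62=131
- A+C+E: cost 4+4+3=11, value 69+12+16=97
- A+E: cost 4+3=7, value 69+16=85
- A+C: cost 4+4=8, value 69+12=81
- B+E: cost 5+3=8, value 62+16=78
Best: 131 util.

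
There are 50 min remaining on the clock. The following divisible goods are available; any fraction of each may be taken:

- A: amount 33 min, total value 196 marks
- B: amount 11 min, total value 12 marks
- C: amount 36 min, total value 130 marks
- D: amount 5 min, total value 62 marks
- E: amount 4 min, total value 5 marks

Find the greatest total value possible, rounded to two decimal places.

Take in order of value per unit:
- D (62/5 per unit): all 5 → value 62, running total 62.00
- A (196/33 per unit): all 33 → value 196, running total 258.00
- C (130/36 per unit): 12 of 36 → value 12×130/36 = 43.3333, running total 301.33
Total 301.33.

301.33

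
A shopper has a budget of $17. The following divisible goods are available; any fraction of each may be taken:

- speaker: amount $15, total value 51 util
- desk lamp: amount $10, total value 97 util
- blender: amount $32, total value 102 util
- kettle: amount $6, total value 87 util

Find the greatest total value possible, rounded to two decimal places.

187.40

Take in order of value per unit:
- kettle (87/6 per unit): all 6 → value 87, running total 87.00
- desk lamp (97/10 per unit): all 10 → value 97, running total 184.00
- speaker (51/15 per unit): 1 of 15 → value 1×51/15 = 3.4000, running total 187.40
Total 187.40.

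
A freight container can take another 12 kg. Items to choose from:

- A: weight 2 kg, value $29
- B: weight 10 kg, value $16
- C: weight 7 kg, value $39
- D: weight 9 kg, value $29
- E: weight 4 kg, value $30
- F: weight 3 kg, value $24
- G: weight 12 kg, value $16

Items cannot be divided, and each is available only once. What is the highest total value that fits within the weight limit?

Check high-value combinations within 12 kg:
- A+C+F: weight 2+7+3=12, value 29+39+24=92
- A+E+F: weight 2+4+3=9, value 29+30+24=83
- C+E: weight 7+4=11, value 39+30=69
- A+C: weight 2+7=9, value 29+39=68
- C+F: weight 7+3=10, value 39+24=63
Best: $92.

$92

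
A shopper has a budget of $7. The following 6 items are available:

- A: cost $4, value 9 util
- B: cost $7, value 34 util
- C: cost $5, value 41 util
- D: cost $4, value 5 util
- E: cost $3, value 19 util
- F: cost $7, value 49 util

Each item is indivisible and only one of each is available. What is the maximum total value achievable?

Check high-value combinations within $7:
- F: cost 7, value 49
- C: cost 5, value 41
- B: cost 7, value 34
- A+E: cost 4+3=7, value 9+19=28
Best: 49 util.

49 util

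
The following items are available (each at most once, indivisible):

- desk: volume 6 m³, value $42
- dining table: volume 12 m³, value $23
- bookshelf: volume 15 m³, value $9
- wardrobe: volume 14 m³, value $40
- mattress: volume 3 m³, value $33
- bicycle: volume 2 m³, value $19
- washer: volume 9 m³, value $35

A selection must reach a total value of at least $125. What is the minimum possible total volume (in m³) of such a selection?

Subsets with value ≥ 125, sorted by total volume:
- desk+mattress+bicycle+washer: volume 20, value 129
- desk+wardrobe+mattress+bicycle: volume 25, value 134
Minimum volume: 20 m³.

20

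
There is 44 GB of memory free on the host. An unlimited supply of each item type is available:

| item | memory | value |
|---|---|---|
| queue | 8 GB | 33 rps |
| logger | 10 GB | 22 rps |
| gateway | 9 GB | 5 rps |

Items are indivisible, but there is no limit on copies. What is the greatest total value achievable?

165 rps

Best value-per-unit is queue at 33/8, and filling with it alone uses memory 5×8=40. No mix of the others beats 5×33 = 165.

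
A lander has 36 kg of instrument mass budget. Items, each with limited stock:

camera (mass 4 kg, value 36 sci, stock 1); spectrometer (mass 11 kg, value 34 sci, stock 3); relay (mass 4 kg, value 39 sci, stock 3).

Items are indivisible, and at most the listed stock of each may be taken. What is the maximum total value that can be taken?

187 sci

Top feasible selections:
- 1×camera + 1×spectrometer + 3×relay: mass 27, value 187
- 2×spectrometer + 3×relay: mass 34, value 185
- 1×camera + 2×spectrometer + 2×relay: mass 34, value 182
Best: 187 sci.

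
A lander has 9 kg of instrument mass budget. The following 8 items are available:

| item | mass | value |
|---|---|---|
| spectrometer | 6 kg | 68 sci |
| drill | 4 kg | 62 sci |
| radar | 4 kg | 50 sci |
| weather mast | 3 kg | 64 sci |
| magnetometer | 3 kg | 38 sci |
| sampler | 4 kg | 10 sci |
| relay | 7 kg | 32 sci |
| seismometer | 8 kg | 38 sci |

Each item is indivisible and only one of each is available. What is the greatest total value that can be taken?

132 sci

Check high-value combinations within 9 kg:
- spectrometer+weather mast: mass 6+3=9, value 68+64=132
- drill+weather mast: mass 4+3=7, value 62+64=126
- radar+weather mast: mass 4+3=7, value 50+64=114
- drill+radar: mass 4+4=8, value 62+50=112
- spectrometer+magnetometer: mass 6+3=9, value 68+38=106
Best: 132 sci.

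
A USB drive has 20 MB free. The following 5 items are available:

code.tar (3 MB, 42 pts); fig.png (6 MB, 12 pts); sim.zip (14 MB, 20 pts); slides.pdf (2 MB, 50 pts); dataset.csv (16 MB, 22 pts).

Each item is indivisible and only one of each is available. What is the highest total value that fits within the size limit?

Check high-value combinations within 20 MB:
- code.tar+sim.zip+slides.pdf: size 3+14+2=19, value 42+20+50=112
- code.tar+fig.png+slides.pdf: size 3+6+2=11, value 42+12+50=104
- code.tar+slides.pdf: size 3+2=5, value 42+50=92
Best: 112 pts.

112 pts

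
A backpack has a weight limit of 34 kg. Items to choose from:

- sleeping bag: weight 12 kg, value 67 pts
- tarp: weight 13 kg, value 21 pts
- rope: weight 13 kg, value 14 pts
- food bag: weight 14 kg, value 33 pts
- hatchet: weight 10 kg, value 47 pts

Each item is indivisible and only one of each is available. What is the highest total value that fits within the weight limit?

114 pts

Check high-value combinations within 34 kg:
- sleeping bag+hatchet: weight 12+10=22, value 67+47=114
- sleeping bag+food bag: weight 12+14=26, value 67+33=100
- sleeping bag+tarp: weight 12+13=25, value 67+21=88
- sleeping bag+rope: weight 12+13=25, value 67+14=81
Best: 114 pts.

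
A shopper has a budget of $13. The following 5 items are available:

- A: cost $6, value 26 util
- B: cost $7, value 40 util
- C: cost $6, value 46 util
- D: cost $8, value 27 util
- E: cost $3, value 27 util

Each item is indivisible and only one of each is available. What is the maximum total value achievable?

86 util

This is a 0/1 knapsack; check combinations near the capacity.
- B+C: cost 7+6=13, value 40+46=86
- C+E: cost 6+3=9, value 46+27=73
- A+C: cost 6+6=12, value 26+46=72
Best: 86 util.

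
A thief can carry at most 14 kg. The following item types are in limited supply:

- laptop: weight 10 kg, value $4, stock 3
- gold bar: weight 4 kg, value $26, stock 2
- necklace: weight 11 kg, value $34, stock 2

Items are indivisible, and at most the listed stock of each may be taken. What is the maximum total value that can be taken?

Best selections within weight 14 and stock limits:
- 2×gold bar: weight 8, value 52
- 1×necklace: weight 11, value 34
- 1×laptop + 1×gold bar: weight 14, value 30
- 1×gold bar: weight 4, value 26
Best: $52.

$52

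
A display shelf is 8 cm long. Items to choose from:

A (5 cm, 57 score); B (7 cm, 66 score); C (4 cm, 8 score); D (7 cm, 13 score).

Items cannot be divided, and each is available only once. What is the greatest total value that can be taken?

66 score

This is a 0/1 knapsack; check combinations near the capacity.
- B: length 7, value 66
- A: length 5, value 57
- D: length 7, value 13
Best: 66 score.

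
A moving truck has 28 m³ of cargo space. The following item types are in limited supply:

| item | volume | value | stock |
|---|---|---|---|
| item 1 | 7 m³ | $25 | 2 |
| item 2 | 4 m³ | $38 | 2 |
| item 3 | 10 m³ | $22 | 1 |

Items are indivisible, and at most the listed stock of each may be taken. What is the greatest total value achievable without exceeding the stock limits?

Best selections within volume 28 and stock limits:
- 2×item 1 + 2×item 2: volume 22, value 126
- 1×item 1 + 2×item 2 + 1×item 3: volume 25, value 123
- 2×item 1 + 1×item 2 + 1×item 3: volume 28, value 110
- 1×item 1 + 2×item 2: volume 15, value 101
Best: $126.

$126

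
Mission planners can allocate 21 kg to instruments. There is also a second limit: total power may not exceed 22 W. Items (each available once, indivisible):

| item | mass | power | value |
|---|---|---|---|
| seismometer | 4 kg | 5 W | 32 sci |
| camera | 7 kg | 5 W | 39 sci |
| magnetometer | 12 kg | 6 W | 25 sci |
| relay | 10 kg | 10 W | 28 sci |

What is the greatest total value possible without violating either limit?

99 sci

Feasible sets respecting both limits:
- seismometer+camera+relay: mass 21, power 20, value 99
- seismometer+camera: mass 11, power 10, value 71
- camera+relay: mass 17, power 15, value 67
- camera+magnetometer: mass 19, power 11, value 64
Best: 99 sci.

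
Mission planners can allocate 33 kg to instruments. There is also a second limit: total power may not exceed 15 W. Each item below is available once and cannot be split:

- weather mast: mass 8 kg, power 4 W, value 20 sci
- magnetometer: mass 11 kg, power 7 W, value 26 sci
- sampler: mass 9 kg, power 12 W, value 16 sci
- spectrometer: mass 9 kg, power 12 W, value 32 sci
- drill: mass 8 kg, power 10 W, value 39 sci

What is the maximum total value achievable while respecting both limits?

Feasible sets respecting both limits:
- weather mast+drill: mass 16, power 14, value 59
- weather mast+magnetometer: mass 19, power 11, value 46
- drill: mass 8, power 10, value 39
- spectrometer: mass 9, power 12, value 32
Best: 59 sci.

59 sci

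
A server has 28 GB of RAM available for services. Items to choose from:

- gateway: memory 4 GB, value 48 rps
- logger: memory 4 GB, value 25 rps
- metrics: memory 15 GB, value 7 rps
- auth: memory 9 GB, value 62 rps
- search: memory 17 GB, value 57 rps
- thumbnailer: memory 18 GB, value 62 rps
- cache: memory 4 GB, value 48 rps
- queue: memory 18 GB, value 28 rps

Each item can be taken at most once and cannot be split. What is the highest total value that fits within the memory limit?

183 rps

This is a 0/1 knapsack; check combinations near the capacity.
- gateway+logger+auth+cache: memory 4+4+9+4=21, value 48+25+62+48=183
- gateway+auth+cache: memory 4+9+4=17, value 48+62+48=158
- gateway+thumbnailer+cache: memory 4+18+4=26, value 48+62+48=158
Best: 183 rps.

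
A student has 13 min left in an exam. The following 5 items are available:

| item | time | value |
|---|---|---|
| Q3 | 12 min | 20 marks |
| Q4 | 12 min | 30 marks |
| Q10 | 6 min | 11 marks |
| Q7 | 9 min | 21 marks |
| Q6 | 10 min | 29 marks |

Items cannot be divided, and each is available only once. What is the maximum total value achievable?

30 marks

Check high-value combinations within 13 min:
- Q4: time 12, value 30
- Q6: time 10, value 29
- Q7: time 9, value 21
- Q3: time 12, value 20
- Q10: time 6, value 11
Best: 30 marks.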